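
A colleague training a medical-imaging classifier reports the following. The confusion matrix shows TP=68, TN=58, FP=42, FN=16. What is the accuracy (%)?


Accuracy = (TP+TN)/(TP+TN+FP+FN)
= (68+58)/(184)
= 126/184 = 68.48%

68.48%


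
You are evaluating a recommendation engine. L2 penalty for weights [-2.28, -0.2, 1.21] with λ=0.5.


‖w‖₂² = (-2.28)² + (-0.2)² + (1.21)²
     = 5.1984 + 0.04 + 1.4641
     = 6.7025
λ·‖w‖₂² = 0.5·6.7025 = 3.35125

3.35125


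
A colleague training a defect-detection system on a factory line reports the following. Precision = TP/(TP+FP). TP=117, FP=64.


Precision = TP/(TP+FP)
= 117/(117+64)
= 117/181 = 64.64%

64.64%


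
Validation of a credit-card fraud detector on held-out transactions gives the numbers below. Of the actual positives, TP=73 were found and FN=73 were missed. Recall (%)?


Recall = TP/(TP+FN)
= 73/(73+73)
= 73/146 = 50.0%

50.0%


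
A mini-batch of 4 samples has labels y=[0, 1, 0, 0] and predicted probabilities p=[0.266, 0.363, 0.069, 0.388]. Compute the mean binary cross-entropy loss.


L[0] = -ln(1-0.266) = -ln(0.734) = 0.3092
L[1] = -ln(0.363) = 1.0134
L[2] = -ln(1-0.069) = -ln(0.931) = 0.0715
L[3] = -ln(1-0.388) = -ln(0.612) = 0.491
mean = (0.3092 + 1.0134 + 0.0715 + 0.491)/4 = 0.4713

0.4713


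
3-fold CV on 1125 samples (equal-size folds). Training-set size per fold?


Fold size = 1125/3 = 375
Training per fold = 1125 - 375 = 750

750


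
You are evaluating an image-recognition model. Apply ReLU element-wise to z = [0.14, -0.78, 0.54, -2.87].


ReLU(0.14) = max(0, 0.14) = 0.14
ReLU(-0.78) = max(0, -0.78) = 0.0
ReLU(0.54) = max(0, 0.54) = 0.54
ReLU(-2.87) = max(0, -2.87) = 0.0
result = [0.14, 0.0, 0.54, 0.0]

[0.14, 0.0, 0.54, 0.0]


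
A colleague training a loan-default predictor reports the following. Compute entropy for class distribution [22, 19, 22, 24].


Probabilities: [22/87, 19/87, 22/87, 24/87] ≈ [0.2529, 0.2184, 0.2529, 0.2759]
H = -((22/87)·log₂(22/87) + (19/87)·log₂(19/87) + (22/87)·log₂(22/87) + (24/87)·log₂(24/87))
  = 1.9951 bits

1.9951 bits


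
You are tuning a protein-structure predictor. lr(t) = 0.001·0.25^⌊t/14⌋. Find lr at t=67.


n_drops = ⌊67/14⌋ = 4
lr = 0.001·0.25^4 = 0.001·0.00390625 = 0.00000390625

0.00000390625


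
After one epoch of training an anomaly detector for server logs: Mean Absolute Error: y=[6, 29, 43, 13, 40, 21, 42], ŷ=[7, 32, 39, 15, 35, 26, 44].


Absolute errors: |6-7|=1, |29-32|=3, |43-39|=4, |13-15|=2, |40-35|=5, |21-26|=5, |42-44|=2
Sum = 22
MAE = 22/7 = 22/7

22/7


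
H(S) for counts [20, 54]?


Probabilities: [20/74, 54/74] ≈ [0.2703, 0.7297]
H = -((20/74)·log₂(20/74) + (54/74)·log₂(54/74))
  = 0.8419 bits

0.8419 bits


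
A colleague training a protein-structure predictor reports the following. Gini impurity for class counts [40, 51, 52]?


Probabilities: [40/143, 51/143, 52/143] ≈ [0.2797, 0.3566, 0.3636]
Σpᵢ² = (1600 + 2601 + 2704)/143² = 6905/20449
Gini = 1 - Σpᵢ² = 1 - 6905/20449 = 0.6623

0.6623


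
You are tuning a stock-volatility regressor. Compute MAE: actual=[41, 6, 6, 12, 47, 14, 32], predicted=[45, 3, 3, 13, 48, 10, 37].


Absolute errors: |41-45|=4, |6-3|=3, |6-3|=3, |12-13|=1, |47-48|=1, |14-10|=4, |32-37|=5
Sum = 21
MAE = 21/7 = 3

3


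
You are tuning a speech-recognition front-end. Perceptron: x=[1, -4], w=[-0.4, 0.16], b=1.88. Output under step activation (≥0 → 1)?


z = (1)·(-0.4) + (-4)·(0.16) + 1.88
  = 0.84
step(z) = 1 (z≥0)

1


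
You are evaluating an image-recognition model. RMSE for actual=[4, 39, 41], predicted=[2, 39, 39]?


MSE = 8/3 = 2.6667
RMSE = √(8/3) = 1.633

1.633


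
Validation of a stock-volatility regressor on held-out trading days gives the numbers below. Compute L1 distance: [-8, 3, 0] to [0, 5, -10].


d = |-8-0| + |3-5| + |0+ 10|
  = 8 + 2 + 10
  = 20

20


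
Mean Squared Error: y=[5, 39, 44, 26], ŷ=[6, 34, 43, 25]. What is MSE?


Squared errors: (5-6)²=1, (39-34)²=25, (44-43)²=1, (26-25)²=1
Sum = 28
MSE = 28/4 = 7

7


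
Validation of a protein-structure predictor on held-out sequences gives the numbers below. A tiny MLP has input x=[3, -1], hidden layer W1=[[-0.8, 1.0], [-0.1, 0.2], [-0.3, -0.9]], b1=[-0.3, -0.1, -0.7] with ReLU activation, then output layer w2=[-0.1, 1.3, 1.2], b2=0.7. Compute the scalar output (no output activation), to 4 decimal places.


z1[0] = (-0.8)·(3) + (1.0)·(-1) - 0.3 = -3.7
z1[1] = (-0.1)·(3) + (0.2)·(-1) - 0.1 = -0.6
z1[2] = (-0.3)·(3) + (-0.9)·(-1) - 0.7 = -0.7
h = ReLU(z1) = [0.0, 0.0, 0.0]
output = (-0.1)·(0.0) + (1.3)·(0.0) + (1.2)·(0.0) + 0.7 = 0.7

0.7


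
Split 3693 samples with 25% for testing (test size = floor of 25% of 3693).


Test = ⌊3693·25/100⌋ = 923
Train = 3693 - 923 = 2770

Train: 2770, Test: 923


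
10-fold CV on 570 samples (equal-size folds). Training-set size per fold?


Fold size = 570/10 = 57
Training per fold = 570 - 57 = 513

513


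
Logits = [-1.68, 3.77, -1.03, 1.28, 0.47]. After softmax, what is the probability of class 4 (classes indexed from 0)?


Exponentials: e^-1.68=0.1864, e^3.77=43.3801, e^-1.03=0.357, e^1.28=3.5966, e^0.47=1.6
Sum = 49.1201
Softmax = [0.0038, 0.8831, 0.0073, 0.0732, 0.0326]
p[4] = 1.6/49.1201 = 0.0326

0.0326


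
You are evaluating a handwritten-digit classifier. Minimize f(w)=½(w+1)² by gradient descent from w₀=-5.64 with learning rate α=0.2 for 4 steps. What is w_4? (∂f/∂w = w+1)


step 1: grad = -5.64+1 = -4.64; w = -5.64 - 0.2·(-4.64) = -4.712
step 2: grad = -4.712+1 = -3.712; w = -4.712 - 0.2·(-3.712) = -3.9696
step 3: grad = -3.9696+1 = -2.9696; w = -3.9696 - 0.2·(-2.9696) = -3.37568
step 4: grad = -3.37568+1 = -2.37568; w = -3.37568 - 0.2·(-2.37568) = -2.900544

-2.900544


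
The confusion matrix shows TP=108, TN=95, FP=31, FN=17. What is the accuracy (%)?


Accuracy = (TP+TN)/(TP+TN+FP+FN)
= (108+95)/(251)
= 203/251 = 80.88%

80.88%


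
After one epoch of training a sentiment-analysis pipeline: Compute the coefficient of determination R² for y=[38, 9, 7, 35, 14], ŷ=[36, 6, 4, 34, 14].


ȳ = 20.6
SS_res = Σ(y-ŷ)² = 23
SS_tot = Σ(y-ȳ)² = 873.2
R² = 1 - SS_res/SS_tot = 1 - 0.0263 = 0.9737

0.9737


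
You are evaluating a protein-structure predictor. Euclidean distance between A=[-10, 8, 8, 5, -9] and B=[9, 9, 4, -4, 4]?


d = √((-10-9)² + (8-9)² + (8-4)² + (5+ 4)² + (-9-4)²)
  = √(361 + 1 + 16 + 81 + 169)
  = √628 = 25.0599

25.0599


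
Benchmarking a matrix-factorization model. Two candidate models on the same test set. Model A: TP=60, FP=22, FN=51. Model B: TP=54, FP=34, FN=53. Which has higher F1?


Model A: P=60/82=0.7317, R=60/111=0.5405, F1=2PR/(P+R)=2TP/(2TP+FP+FN)=120/193=0.6218
Model B: P=54/88=0.6136, R=54/107=0.5047, F1=2PR/(P+R)=2TP/(2TP+FP+FN)=108/195=0.5538
0.6218 > 0.5538 → Model A

Model A


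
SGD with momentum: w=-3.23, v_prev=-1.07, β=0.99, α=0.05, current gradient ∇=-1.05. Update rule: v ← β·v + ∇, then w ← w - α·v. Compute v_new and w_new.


v_new = 0.99·-1.07 - 1.05 = -1.0593 - 1.05 = -2.1093
w_new = -3.23 - 0.05·-2.1093 = -3.23 + 0.105465 = -3.124535

v_new=-2.1093, w_new=-3.124535


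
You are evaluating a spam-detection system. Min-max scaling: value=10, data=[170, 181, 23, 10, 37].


min=10, max=181
(10-10)/(181-10) = 0/171 = 0.0

0.0


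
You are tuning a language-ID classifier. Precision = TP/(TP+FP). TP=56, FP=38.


Precision = TP/(TP+FP)
= 56/(56+38)
= 56/94 = 59.57%

59.57%


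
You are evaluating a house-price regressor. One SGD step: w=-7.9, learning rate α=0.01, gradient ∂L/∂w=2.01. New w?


w_new = w - α·∇
= -7.9 - 0.01·2.01
= -7.9 - 0.0201
= -7.9201

-7.9201


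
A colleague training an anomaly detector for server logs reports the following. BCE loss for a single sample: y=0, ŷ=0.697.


BCE = -[y·ln(p) + (1-y)·ln(1-p)]
= -0 - 1·ln(1-0.697)
= -ln(0.303) = 1.194

1.194


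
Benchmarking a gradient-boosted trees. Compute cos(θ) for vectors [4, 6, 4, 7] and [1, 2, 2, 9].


A·B = 4·1 + 6·2 + 4·2 + 7·9 = 87
‖A‖ = √117 = 10.8167, ‖B‖ = √90 = 9.4868
cos = 87/(√117·√90) = 87/√10530 = 0.8478

0.8478


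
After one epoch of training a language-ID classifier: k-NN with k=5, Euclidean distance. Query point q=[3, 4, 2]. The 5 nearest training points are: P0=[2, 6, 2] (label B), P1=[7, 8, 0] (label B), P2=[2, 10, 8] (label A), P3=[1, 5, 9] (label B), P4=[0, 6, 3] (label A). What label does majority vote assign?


d(q,P0) = 2.2361  (label B)
d(q,P1) = 6.0  (label B)
d(q,P2) = 8.544  (label A)
d(q,P3) = 7.3485  (label B)
d(q,P4) = 3.7417  (label A)
Votes: A=2, B=3
Majority → B

B


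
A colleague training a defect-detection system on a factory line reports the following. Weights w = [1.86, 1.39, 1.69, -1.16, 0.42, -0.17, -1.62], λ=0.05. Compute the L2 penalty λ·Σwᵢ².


‖w‖₂² = (1.86)² + (1.39)² + (1.69)² + (-1.16)² + (0.42)² + (-0.17)² + (-1.62)²
     = 3.4596 + 1.9321 + 2.8561 + 1.3456 + 0.1764 + 0.0289 + 2.6244
     = 12.4231
λ·‖w‖₂² = 0.05·12.4231 = 0.621155

0.621155


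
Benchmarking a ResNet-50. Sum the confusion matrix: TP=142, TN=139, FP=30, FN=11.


Total = TP + TN + FP + FN
= 142 + 139 + 30 + 11
= 322
(Predicted positive: 172, predicted negative: 150)

322


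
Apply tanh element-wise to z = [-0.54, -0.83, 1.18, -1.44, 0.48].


tanh(-0.54) = -0.493
tanh(-0.83) = -0.6805
tanh(1.18) = 0.8275
tanh(-1.44) = -0.8937
tanh(0.48) = 0.4462
result = [-0.493, -0.6805, 0.8275, -0.8937, 0.4462]

[-0.493, -0.6805, 0.8275, -0.8937, 0.4462]


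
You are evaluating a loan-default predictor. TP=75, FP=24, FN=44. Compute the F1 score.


Precision = 75/99 = 0.7576
Recall = 75/119 = 0.6303
F1 = 2·P·R/(P+R) = 2·TP/(2·TP+FP+FN) = 150/(150+24+44) = 150/218 = 0.6881

0.6881


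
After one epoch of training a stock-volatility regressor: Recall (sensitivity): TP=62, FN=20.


Recall = TP/(TP+FN)
= 62/(62+20)
= 62/82 = 75.61%

75.61%


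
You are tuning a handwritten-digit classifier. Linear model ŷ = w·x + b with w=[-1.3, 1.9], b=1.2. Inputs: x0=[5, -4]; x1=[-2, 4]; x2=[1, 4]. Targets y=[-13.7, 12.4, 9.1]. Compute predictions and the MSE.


ŷ0 = (-1.3)·(5) + (1.9)·(-4) + 1.2 = -12.9
ŷ1 = (-1.3)·(-2) + (1.9)·(4) + 1.2 = 11.4
ŷ2 = (-1.3)·(1) + (1.9)·(4) + 1.2 = 7.5
errors² = [0.64, 1.0, 2.56]
MSE = 4.2000/3 = 1.4

1.4


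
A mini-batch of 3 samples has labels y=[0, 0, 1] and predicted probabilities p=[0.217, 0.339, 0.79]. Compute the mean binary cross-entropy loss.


L[0] = -ln(1-0.217) = -ln(0.783) = 0.2446
L[1] = -ln(1-0.339) = -ln(0.661) = 0.414
L[2] = -ln(0.79) = 0.2357
mean = (0.2446 + 0.414 + 0.2357)/3 = 0.2981

0.2981


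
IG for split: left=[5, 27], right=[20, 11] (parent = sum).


Parent = [25, 38], H_parent = 0.9691
H_left = 0.6253 (n=32), H_right = 0.9383 (n=31)
H_children = (32/63)·0.6253 + (31/63)·0.9383 = 0.7793
IG = 0.9691 - 0.7793 = 0.1898

0.1898


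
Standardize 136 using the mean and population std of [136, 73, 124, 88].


μ = 105.25, σ = 25.6649
z = (136 - 105.25)/25.6649 = 1.1981

1.1981


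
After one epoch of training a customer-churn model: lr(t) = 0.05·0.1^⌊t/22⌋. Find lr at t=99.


n_drops = ⌊99/22⌋ = 4
lr = 0.05·0.1^4 = 0.05·0.0001 = 0.000005

0.000005


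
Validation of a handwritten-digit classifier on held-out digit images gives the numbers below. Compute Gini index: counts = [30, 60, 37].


Probabilities: [30/127, 60/127, 37/127] ≈ [0.2362, 0.4724, 0.2913]
Σpᵢ² = (900 + 3600 + 1369)/127² = 5869/16129
Gini = 1 - Σpᵢ² = 1 - 5869/16129 = 0.6361

0.6361


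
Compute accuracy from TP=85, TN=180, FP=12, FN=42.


Accuracy = (TP+TN)/(TP+TN+FP+FN)
= (85+180)/(319)
= 265/319 = 83.07%

83.07%


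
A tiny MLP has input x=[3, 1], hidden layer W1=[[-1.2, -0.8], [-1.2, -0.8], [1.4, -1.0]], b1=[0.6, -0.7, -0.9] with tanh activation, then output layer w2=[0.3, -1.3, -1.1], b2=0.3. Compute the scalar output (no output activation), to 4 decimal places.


z1[0] = (-1.2)·(3) + (-0.8)·(1) + 0.6 = -3.8
z1[1] = (-1.2)·(3) + (-0.8)·(1) - 0.7 = -5.1
z1[2] = (1.4)·(3) + (-1.0)·(1) - 0.9 = 2.3
h = tanh(z1) = [-0.999, -0.9999, 0.9801]
output = (0.3)·(-0.999) + (-1.3)·(-0.9999) + (-1.1)·(0.9801) + 0.3 = 0.2221

0.2221


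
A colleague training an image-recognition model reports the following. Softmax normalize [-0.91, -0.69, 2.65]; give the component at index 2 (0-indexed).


Exponentials: e^-0.91=0.4025, e^-0.69=0.5016, e^2.65=14.154
Sum = 15.0581
Softmax = [0.0267, 0.0333, 0.94]
p[2] = 14.154/15.0581 = 0.94

0.94


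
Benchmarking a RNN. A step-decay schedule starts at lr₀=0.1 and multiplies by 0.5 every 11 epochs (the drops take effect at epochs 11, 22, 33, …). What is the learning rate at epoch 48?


n_drops = ⌊48/11⌋ = 4
lr = 0.1·0.5^4 = 0.1·0.0625 = 0.00625

0.00625


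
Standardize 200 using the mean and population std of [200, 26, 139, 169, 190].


μ = 144.8, σ = 62.9648
z = (200 - 144.8)/62.9648 = 0.8767

0.8767


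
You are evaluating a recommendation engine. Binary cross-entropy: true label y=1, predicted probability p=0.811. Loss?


BCE = -[y·ln(p) + (1-y)·ln(1-p)]
= -1·ln(0.811) - 0
= -ln(0.811) = 0.2095

0.2095


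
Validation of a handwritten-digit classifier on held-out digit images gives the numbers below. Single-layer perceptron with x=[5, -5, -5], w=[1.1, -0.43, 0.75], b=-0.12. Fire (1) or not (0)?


z = (5)·(1.1) + (-5)·(-0.43) + (-5)·(0.75) - 0.12
  = 3.78
step(z) = 1 (z≥0)

1


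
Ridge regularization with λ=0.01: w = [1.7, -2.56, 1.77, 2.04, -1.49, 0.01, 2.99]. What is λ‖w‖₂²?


‖w‖₂² = (1.7)² + (-2.56)² + (1.77)² + (2.04)² + (-1.49)² + (0.01)² + (2.99)²
     = 2.89 + 6.5536 + 3.1329 + 4.1616 + 2.2201 + 0.0001 + 8.9401
     = 27.8984
λ·‖w‖₂² = 0.01·27.8984 = 0.278984

0.278984


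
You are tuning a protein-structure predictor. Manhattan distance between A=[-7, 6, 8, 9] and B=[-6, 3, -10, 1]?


d = |-7+ 6| + |6-3| + |8+ 10| + |9-1|
  = 1 + 3 + 18 + 8
  = 30

30


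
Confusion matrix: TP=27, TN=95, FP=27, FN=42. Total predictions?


Total = TP + TN + FP + FN
= 27 + 95 + 27 + 42
= 191
(Predicted positive: 54, predicted negative: 137)

191


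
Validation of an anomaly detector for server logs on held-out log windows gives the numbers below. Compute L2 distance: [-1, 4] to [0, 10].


d = √((-1-0)² + (4-10)²)
  = √(1 + 36)
  = √37 = 6.0828

6.0828


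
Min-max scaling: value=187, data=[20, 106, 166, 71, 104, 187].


min=20, max=187
(187-20)/(187-20) = 167/167 = 1.0

1.0


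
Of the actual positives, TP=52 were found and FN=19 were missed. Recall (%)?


Recall = TP/(TP+FN)
= 52/(52+19)
= 52/71 = 73.24%

73.24%


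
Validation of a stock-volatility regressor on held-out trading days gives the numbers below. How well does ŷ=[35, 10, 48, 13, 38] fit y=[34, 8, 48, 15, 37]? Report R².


ȳ = 28.4
SS_res = Σ(y-ŷ)² = 10
SS_tot = Σ(y-ȳ)² = 1085.2
R² = 1 - SS_res/SS_tot = 1 - 0.0092 = 0.9908

0.9908


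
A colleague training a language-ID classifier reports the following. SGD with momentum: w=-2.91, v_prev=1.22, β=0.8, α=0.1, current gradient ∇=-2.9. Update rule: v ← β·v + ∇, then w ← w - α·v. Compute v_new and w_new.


v_new = 0.8·1.22 - 2.9 = 0.976 - 2.9 = -1.924
w_new = -2.91 - 0.1·-1.924 = -2.91 + 0.1924 = -2.7176

v_new=-1.924, w_new=-2.7176


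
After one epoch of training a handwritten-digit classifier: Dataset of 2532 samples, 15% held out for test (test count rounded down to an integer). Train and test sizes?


Test = ⌊2532·15/100⌋ = 379
Train = 2532 - 379 = 2153

Train: 2153, Test: 379


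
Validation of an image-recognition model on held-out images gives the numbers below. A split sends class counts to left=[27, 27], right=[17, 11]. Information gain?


Parent = [44, 38], H_parent = 0.9961
H_left = 1 (n=54), H_right = 0.9666 (n=28)
H_children = (54/82)·1 + (28/82)·0.9666 = 0.9886
IG = 0.9961 - 0.9886 = 0.0075

0.0075


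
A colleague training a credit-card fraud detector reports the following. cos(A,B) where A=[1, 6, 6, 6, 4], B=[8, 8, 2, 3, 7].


A·B = 1·8 + 6·8 + 6·2 + 6·3 + 4·7 = 114
‖A‖ = √125 = 11.1803, ‖B‖ = √190 = 13.784
cos = 114/(√125·√190) = 114/√23750 = 0.7397

0.7397


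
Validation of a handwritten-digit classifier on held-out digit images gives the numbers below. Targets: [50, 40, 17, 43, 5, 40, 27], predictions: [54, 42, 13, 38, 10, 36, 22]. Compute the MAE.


Absolute errors: |50-54|=4, |40-42|=2, |17-13|=4, |43-38|=5, |5-10|=5, |40-36|=4, |27-22|=5
Sum = 29
MAE = 29/7 = 29/7

29/7


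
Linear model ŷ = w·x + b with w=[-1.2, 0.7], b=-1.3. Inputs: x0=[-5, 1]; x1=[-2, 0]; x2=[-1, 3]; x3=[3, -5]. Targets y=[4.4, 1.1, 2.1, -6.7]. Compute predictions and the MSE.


ŷ0 = (-1.2)·(-5) + (0.7)·(1) - 1.3 = 5.4
ŷ1 = (-1.2)·(-2) + (0.7)·(0) - 1.3 = 1.1
ŷ2 = (-1.2)·(-1) + (0.7)·(3) - 1.3 = 2.0
ŷ3 = (-1.2)·(3) + (0.7)·(-5) - 1.3 = -8.4
errors² = [1.0, 0.0, 0.01, 2.89]
MSE = 3.9000/4 = 0.975

0.975


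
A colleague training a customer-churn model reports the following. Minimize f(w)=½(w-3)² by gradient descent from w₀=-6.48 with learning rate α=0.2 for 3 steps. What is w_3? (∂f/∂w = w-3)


step 1: grad = -6.48-3 = -9.48; w = -6.48 - 0.2·(-9.48) = -4.584
step 2: grad = -4.584-3 = -7.584; w = -4.584 - 0.2·(-7.584) = -3.0672
step 3: grad = -3.0672-3 = -6.0672; w = -3.0672 - 0.2·(-6.0672) = -1.85376

-1.85376


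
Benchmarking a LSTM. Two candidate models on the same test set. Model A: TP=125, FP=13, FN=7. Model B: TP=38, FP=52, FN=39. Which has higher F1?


Model A: P=125/138=0.9058, R=125/132=0.947, F1=2PR/(P+R)=2TP/(2TP+FP+FN)=250/270=0.9259
Model B: P=38/90=0.4222, R=38/77=0.4935, F1=2PR/(P+R)=2TP/(2TP+FP+FN)=76/167=0.4551
0.9259 > 0.4551 → Model A

Model A


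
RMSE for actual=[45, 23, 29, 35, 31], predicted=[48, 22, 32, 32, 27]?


MSE = 44/5 = 8.8
RMSE = √(44/5) = 2.9665

2.9665


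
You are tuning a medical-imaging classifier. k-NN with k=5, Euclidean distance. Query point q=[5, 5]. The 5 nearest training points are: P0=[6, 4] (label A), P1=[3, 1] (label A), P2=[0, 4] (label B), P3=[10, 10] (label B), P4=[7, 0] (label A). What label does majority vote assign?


d(q,P0) = 1.4142  (label A)
d(q,P1) = 4.4721  (label A)
d(q,P2) = 5.099  (label B)
d(q,P3) = 7.0711  (label B)
d(q,P4) = 5.3852  (label A)
Votes: A=3, B=2
Majority → A

A


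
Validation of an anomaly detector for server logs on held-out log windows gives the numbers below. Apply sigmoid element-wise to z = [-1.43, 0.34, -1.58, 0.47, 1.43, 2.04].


σ(-1.43) = 1/(1+e^1.43) = 0.1931
σ(0.34) = 1/(1+e^-0.34) = 0.5842
σ(-1.58) = 1/(1+e^1.58) = 0.1708
σ(0.47) = 1/(1+e^-0.47) = 0.6154
σ(1.43) = 1/(1+e^-1.43) = 0.8069
σ(2.04) = 1/(1+e^-2.04) = 0.8849
result = [0.1931, 0.5842, 0.1708, 0.6154, 0.8069, 0.8849]

[0.1931, 0.5842, 0.1708, 0.6154, 0.8069, 0.8849]


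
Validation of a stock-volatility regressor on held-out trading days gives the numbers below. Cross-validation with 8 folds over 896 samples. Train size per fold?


Fold size = 896/8 = 112
Training per fold = 896 - 112 = 784

784


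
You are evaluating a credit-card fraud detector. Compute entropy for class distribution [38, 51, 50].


Probabilities: [38/139, 51/139, 50/139] ≈ [0.2734, 0.3669, 0.3597]
H = -((38/139)·log₂(38/139) + (51/139)·log₂(51/139) + (50/139)·log₂(50/139))
  = 1.5728 bits

1.5728 bits


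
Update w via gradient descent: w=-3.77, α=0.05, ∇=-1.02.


w_new = w - α·∇
= -3.77 - 0.05·-1.02
= -3.77 + 0.051
= -3.719

-3.719


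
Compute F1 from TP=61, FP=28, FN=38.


Precision = 61/89 = 0.6854
Recall = 61/99 = 0.6162
F1 = 2·P·R/(P+R) = 2·TP/(2·TP+FP+FN) = 122/(122+28+38) = 122/188 = 0.6489

0.6489


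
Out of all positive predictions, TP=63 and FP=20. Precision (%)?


Precision = TP/(TP+FP)
= 63/(63+20)
= 63/83 = 75.9%

75.9%


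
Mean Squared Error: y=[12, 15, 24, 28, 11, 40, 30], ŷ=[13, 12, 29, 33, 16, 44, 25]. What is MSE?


Squared errors: (12-13)²=1, (15-12)²=9, (24-29)²=25, (28-33)²=25, (11-16)²=25, (40-44)²=16, (30-25)²=25
Sum = 126
MSE = 126/7 = 18

18


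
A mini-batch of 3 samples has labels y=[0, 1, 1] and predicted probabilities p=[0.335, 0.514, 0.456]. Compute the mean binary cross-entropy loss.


L[0] = -ln(1-0.335) = -ln(0.665) = 0.408
L[1] = -ln(0.514) = 0.6655
L[2] = -ln(0.456) = 0.7853
mean = (0.408 + 0.6655 + 0.7853)/3 = 0.6196

0.6196


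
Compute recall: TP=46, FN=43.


Recall = TP/(TP+FN)
= 46/(46+43)
= 46/89 = 51.69%

51.69%


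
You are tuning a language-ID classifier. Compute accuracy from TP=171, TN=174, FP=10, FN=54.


Accuracy = (TP+TN)/(TP+TN+FP+FN)
= (171+174)/(409)
= 345/409 = 84.35%

84.35%


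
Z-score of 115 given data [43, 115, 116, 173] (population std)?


μ = 111.75, σ = 46.116
z = (115 - 111.75)/46.116 = 0.0705

0.0705


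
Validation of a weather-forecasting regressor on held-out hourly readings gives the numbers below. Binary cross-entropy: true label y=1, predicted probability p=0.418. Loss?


BCE = -[y·ln(p) + (1-y)·ln(1-p)]
= -1·ln(0.418) - 0
= -ln(0.418) = 0.8723

0.8723


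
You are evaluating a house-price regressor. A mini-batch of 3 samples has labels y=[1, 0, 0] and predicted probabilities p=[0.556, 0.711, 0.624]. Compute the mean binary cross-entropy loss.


L[0] = -ln(0.556) = 0.587
L[1] = -ln(1-0.711) = -ln(0.289) = 1.2413
L[2] = -ln(1-0.624) = -ln(0.376) = 0.9782
mean = (0.587 + 1.2413 + 0.9782)/3 = 0.9355

0.9355


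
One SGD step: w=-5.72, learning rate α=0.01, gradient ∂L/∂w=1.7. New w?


w_new = w - α·∇
= -5.72 - 0.01·1.7
= -5.72 - 0.017
= -5.737

-5.737


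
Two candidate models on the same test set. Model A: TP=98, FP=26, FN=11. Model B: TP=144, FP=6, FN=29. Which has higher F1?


Model A: P=98/124=0.7903, R=98/109=0.8991, F1=2PR/(P+R)=2TP/(2TP+FP+FN)=196/233=0.8412
Model B: P=144/150=0.96, R=144/173=0.8324, F1=2PR/(P+R)=2TP/(2TP+FP+FN)=288/323=0.8916
0.8412 < 0.8916 → Model B

Model B


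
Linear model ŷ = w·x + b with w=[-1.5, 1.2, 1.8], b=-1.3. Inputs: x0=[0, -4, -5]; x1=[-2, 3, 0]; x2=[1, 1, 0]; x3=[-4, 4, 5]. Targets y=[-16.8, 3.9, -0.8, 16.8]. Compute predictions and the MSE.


ŷ0 = (-1.5)·(0) + (1.2)·(-4) + (1.8)·(-5) - 1.3 = -15.1
ŷ1 = (-1.5)·(-2) + (1.2)·(3) + (1.8)·(0) - 1.3 = 5.3
ŷ2 = (-1.5)·(1) + (1.2)·(1) + (1.8)·(0) - 1.3 = -1.6
ŷ3 = (-1.5)·(-4) + (1.2)·(4) + (1.8)·(5) - 1.3 = 18.5
errors² = [2.89, 1.96, 0.64, 2.89]
MSE = 8.3800/4 = 2.095

2.095


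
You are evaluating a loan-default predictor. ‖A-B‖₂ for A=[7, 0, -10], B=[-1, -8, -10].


d = √((7+ 1)² + (0+ 8)² + (-10+ 10)²)
  = √(64 + 64 + 0)
  = √128 = 11.3137

11.3137


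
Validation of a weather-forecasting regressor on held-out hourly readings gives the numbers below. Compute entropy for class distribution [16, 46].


Probabilities: [16/62, 46/62] ≈ [0.2581, 0.7419]
H = -((16/62)·log₂(16/62) + (46/62)·log₂(46/62))
  = 0.8238 bits

0.8238 bits


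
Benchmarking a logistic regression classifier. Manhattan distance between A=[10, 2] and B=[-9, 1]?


d = |10+ 9| + |2-1|
  = 19 + 1
  = 20

20


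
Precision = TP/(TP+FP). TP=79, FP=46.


Precision = TP/(TP+FP)
= 79/(79+46)
= 79/125 = 63.2%

63.2%


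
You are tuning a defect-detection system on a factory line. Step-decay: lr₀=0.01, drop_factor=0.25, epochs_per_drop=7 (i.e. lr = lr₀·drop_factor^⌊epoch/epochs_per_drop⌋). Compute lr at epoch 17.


n_drops = ⌊17/7⌋ = 2
lr = 0.01·0.25^2 = 0.01·0.0625 = 0.000625

0.000625


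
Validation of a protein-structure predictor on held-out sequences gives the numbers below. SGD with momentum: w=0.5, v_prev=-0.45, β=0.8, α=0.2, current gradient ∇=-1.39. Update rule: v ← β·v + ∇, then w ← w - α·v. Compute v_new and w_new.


v_new = 0.8·-0.45 - 1.39 = -0.36 - 1.39 = -1.75
w_new = 0.5 - 0.2·-1.75 = 0.5 + 0.35 = 0.85

v_new=-1.75, w_new=0.85


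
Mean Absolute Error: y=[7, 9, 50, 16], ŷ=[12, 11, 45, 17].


Absolute errors: |7-12|=5, |9-11|=2, |50-45|=5, |16-17|=1
Sum = 13
MAE = 13/4 = 13/4

13/4


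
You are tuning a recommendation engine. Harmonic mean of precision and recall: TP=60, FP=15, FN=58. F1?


Precision = 60/75 = 0.8
Recall = 60/118 = 0.5085
F1 = 2·P·R/(P+R) = 2·TP/(2·TP+FP+FN) = 120/(120+15+58) = 120/193 = 0.6218

0.6218


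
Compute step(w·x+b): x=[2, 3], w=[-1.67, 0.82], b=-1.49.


z = (2)·(-1.67) + (3)·(0.82) - 1.49
  = -2.37
step(z) = 0 (z<0)

0


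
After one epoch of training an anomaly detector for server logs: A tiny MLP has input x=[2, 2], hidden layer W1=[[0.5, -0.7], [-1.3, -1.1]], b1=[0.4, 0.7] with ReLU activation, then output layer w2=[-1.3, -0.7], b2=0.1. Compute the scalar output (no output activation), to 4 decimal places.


z1[0] = (0.5)·(2) + (-0.7)·(2) + 0.4 = 0.0
z1[1] = (-1.3)·(2) + (-1.1)·(2) + 0.7 = -4.1
h = ReLU(z1) = [0.0, 0.0]
output = (-1.3)·(0.0) + (-0.7)·(0.0) + 0.1 = 0.1

0.1


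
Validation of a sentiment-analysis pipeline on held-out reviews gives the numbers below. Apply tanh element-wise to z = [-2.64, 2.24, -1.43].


tanh(-2.64) = -0.9899
tanh(2.24) = 0.9776
tanh(-1.43) = -0.8917
result = [-0.9899, 0.9776, -0.8917]

[-0.9899, 0.9776, -0.8917]


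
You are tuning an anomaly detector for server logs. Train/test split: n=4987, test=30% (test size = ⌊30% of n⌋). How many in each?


Test = ⌊4987·30/100⌋ = 1496
Train = 4987 - 1496 = 3491

Train: 3491, Test: 1496


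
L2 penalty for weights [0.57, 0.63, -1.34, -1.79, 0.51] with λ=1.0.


‖w‖₂² = (0.57)² + (0.63)² + (-1.34)² + (-1.79)² + (0.51)²
     = 0.3249 + 0.3969 + 1.7956 + 3.2041 + 0.2601
     = 5.9816
λ·‖w‖₂² = 1.0·5.9816 = 5.9816

5.9816


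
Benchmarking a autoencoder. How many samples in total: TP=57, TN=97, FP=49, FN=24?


Total = TP + TN + FP + FN
= 57 + 97 + 49 + 24
= 227
(Predicted positive: 106, predicted negative: 121)

227


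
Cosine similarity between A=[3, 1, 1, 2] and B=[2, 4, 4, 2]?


A·B = 3·2 + 1·4 + 1·4 + 2·2 = 18
‖A‖ = √15 = 3.873, ‖B‖ = √40 = 6.3246
cos = 18/(√15·√40) = 18/√600 = 0.7348

0.7348


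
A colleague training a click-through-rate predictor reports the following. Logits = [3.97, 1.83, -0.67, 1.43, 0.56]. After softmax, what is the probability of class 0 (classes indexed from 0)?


Exponentials: e^3.97=52.9845, e^1.83=6.2339, e^-0.67=0.5117, e^1.43=4.1787, e^0.56=1.7507
Sum = 65.6595
Softmax = [0.807, 0.0949, 0.0078, 0.0636, 0.0267]
p[0] = 52.9845/65.6595 = 0.807

0.807


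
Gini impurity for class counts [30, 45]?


Probabilities: [30/75, 45/75] ≈ [0.4, 0.6]
Σpᵢ² = (900 + 2025)/75² = 2925/5625
Gini = 1 - Σpᵢ² = 1 - 2925/5625 = 0.48

0.48


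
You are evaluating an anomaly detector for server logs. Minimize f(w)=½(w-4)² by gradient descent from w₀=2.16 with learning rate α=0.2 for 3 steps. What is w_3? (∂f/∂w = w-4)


step 1: grad = 2.16-4 = -1.84; w = 2.16 - 0.2·(-1.84) = 2.528
step 2: grad = 2.528-4 = -1.472; w = 2.528 - 0.2·(-1.472) = 2.8224
step 3: grad = 2.8224-4 = -1.1776; w = 2.8224 - 0.2·(-1.1776) = 3.05792

3.05792


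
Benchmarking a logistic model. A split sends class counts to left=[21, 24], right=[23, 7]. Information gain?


Parent = [44, 31], H_parent = 0.9782
H_left = 0.9968 (n=45), H_right = 0.7838 (n=30)
H_children = (45/75)·0.9968 + (30/75)·0.7838 = 0.9116
IG = 0.9782 - 0.9116 = 0.0666

0.0666


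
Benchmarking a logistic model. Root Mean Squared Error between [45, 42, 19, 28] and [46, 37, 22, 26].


MSE = 39/4 = 9.75
RMSE = √(39/4) = 3.1225

3.1225


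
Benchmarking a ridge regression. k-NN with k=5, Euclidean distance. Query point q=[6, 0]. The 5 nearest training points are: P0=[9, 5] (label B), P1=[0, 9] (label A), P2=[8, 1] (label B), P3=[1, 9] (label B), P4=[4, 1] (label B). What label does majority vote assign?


d(q,P0) = 5.831  (label B)
d(q,P1) = 10.8167  (label A)
d(q,P2) = 2.2361  (label B)
d(q,P3) = 10.2956  (label B)
d(q,P4) = 2.2361  (label B)
Votes: A=1, B=4
Majority → B

B


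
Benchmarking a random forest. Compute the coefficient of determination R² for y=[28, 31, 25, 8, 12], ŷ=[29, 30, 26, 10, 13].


ȳ = 20.8
SS_res = Σ(y-ŷ)² = 8
SS_tot = Σ(y-ȳ)² = 414.8
R² = 1 - SS_res/SS_tot = 1 - 0.0193 = 0.9807

0.9807


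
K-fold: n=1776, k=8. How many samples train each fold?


Fold size = 1776/8 = 222
Training per fold = 1776 - 222 = 1554

1554


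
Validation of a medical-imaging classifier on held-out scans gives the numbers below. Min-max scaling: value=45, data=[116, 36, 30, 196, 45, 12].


min=12, max=196
(45-12)/(196-12) = 33/184 = 0.1793

0.1793


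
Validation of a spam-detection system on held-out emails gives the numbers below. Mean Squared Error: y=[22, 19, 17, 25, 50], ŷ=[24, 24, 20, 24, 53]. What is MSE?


Squared errors: (22-24)²=4, (19-24)²=25, (17-20)²=9, (25-24)²=1, (50-53)²=9
Sum = 48
MSE = 48/5 = 48/5

48/5


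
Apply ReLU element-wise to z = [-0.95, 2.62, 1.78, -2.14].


ReLU(-0.95) = max(0, -0.95) = 0.0
ReLU(2.62) = max(0, 2.62) = 2.62
ReLU(1.78) = max(0, 1.78) = 1.78
ReLU(-2.14) = max(0, -2.14) = 0.0
result = [0.0, 2.62, 1.78, 0.0]

[0.0, 2.62, 1.78, 0.0]


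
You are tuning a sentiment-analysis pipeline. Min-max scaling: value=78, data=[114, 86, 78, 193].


min=78, max=193
(78-78)/(193-78) = 0/115 = 0.0

0.0


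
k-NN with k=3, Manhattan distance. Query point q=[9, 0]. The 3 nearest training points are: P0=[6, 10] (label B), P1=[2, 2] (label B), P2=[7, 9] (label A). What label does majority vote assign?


d(q,P0) = 13  (label B)
d(q,P1) = 9  (label B)
d(q,P2) = 11  (label A)
Votes: A=1, B=2
Majority → B

B


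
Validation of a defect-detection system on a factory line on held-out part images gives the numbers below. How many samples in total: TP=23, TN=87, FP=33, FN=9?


Total = TP + TN + FP + FN
= 23 + 87 + 33 + 9
= 152
(Predicted positive: 56, predicted negative: 96)

152


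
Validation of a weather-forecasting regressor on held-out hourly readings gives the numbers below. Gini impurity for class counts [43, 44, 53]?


Probabilities: [43/140, 44/140, 53/140] ≈ [0.3071, 0.3143, 0.3786]
Σpᵢ² = (1849 + 1936 + 2809)/140² = 6594/19600
Gini = 1 - Σpᵢ² = 1 - 6594/19600 = 0.6636

0.6636


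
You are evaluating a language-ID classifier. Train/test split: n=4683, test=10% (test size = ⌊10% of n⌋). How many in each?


Test = ⌊4683·10/100⌋ = 468
Train = 4683 - 468 = 4215

Train: 4215, Test: 468


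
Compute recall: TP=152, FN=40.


Recall = TP/(TP+FN)
= 152/(152+40)
= 152/192 = 79.17%

79.17%


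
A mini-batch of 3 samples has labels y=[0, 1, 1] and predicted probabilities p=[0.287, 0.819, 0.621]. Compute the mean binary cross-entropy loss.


L[0] = -ln(1-0.287) = -ln(0.713) = 0.3383
L[1] = -ln(0.819) = 0.1997
L[2] = -ln(0.621) = 0.4764
mean = (0.3383 + 0.1997 + 0.4764)/3 = 0.3381

0.3381


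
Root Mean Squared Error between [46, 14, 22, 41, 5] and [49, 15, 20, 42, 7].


MSE = 19/5 = 3.8
RMSE = √(19/5) = 1.9494

1.9494


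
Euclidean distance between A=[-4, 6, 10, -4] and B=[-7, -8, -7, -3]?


d = √((-4+ 7)² + (6+ 8)² + (10+ 7)² + (-4+ 3)²)
  = √(9 + 196 + 289 + 1)
  = √495 = 22.2486

22.2486


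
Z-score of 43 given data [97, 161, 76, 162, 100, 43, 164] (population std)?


μ = 114.7143, σ = 44.6885
z = (43 - 114.7143)/44.6885 = -1.6048

-1.6048


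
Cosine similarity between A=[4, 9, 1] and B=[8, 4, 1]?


A·B = 4·8 + 9·4 + 1·1 = 69
‖A‖ = √98 = 9.8995, ‖B‖ = √81 = 9
cos = 69/(√98·√81) = 69/√7938 = 0.7745

0.7745


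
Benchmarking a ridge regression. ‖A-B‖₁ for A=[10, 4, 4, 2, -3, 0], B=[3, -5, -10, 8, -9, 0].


d = |10-3| + |4+ 5| + |4+ 10| + |2-8| + |-3+ 9| + |0-0|
  = 7 + 9 + 14 + 6 + 6 + 0
  = 42

42


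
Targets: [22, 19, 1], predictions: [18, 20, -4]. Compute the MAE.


Absolute errors: |22-18|=4, |19-20|=1, |1+ 4|=5
Sum = 10
MAE = 10/3 = 10/3

10/3


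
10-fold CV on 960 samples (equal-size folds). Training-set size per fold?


Fold size = 960/10 = 96
Training per fold = 960 - 96 = 864

864


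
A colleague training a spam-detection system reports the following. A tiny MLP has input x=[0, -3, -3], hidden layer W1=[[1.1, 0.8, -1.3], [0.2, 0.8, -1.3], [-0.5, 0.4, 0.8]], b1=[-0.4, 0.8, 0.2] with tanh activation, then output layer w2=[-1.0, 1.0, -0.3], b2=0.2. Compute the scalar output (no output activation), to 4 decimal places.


z1[0] = (1.1)·(0) + (0.8)·(-3) + (-1.3)·(-3) - 0.4 = 1.1
z1[1] = (0.2)·(0) + (0.8)·(-3) + (-1.3)·(-3) + 0.8 = 2.3
z1[2] = (-0.5)·(0) + (0.4)·(-3) + (0.8)·(-3) + 0.2 = -3.4
h = tanh(z1) = [0.8005, 0.9801, -0.9978]
output = (-1.0)·(0.8005) + (1.0)·(0.9801) + (-0.3)·(-0.9978) + 0.2 = 0.6789

0.6789


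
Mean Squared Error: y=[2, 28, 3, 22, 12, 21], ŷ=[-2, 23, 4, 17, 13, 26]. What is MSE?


Squared errors: (2+ 2)²=16, (28-23)²=25, (3-4)²=1, (22-17)²=25, (12-13)²=1, (21-26)²=25
Sum = 93
MSE = 93/6 = 31/2

31/2


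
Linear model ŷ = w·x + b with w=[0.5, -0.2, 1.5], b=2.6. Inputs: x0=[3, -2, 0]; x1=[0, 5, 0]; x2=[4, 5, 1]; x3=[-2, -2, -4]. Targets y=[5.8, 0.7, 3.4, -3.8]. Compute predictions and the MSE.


ŷ0 = (0.5)·(3) + (-0.2)·(-2) + (1.5)·(0) + 2.6 = 4.5
ŷ1 = (0.5)·(0) + (-0.2)·(5) + (1.5)·(0) + 2.6 = 1.6
ŷ2 = (0.5)·(4) + (-0.2)·(5) + (1.5)·(1) + 2.6 = 5.1
ŷ3 = (0.5)·(-2) + (-0.2)·(-2) + (1.5)·(-4) + 2.6 = -4.0
errors² = [1.69, 0.81, 2.89, 0.04]
MSE = 5.4300/4 = 1.3575

1.3575


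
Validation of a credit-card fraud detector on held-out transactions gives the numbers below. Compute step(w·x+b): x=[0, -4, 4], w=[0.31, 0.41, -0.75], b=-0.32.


z = (0)·(0.31) + (-4)·(0.41) + (4)·(-0.75) - 0.32
  = -4.96
step(z) = 0 (z<0)

0


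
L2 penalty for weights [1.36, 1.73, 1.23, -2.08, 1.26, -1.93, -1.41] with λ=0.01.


‖w‖₂² = (1.36)² + (1.73)² + (1.23)² + (-2.08)² + (1.26)² + (-1.93)² + (-1.41)²
     = 1.8496 + 2.9929 + 1.5129 + 4.3264 + 1.5876 + 3.7249 + 1.9881
     = 17.9824
λ·‖w‖₂² = 0.01·17.9824 = 0.179824

0.179824


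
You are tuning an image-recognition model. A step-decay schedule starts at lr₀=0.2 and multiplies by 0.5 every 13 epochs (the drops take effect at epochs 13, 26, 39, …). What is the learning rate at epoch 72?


n_drops = ⌊72/13⌋ = 5
lr = 0.2·0.5^5 = 0.2·0.03125 = 0.00625

0.00625


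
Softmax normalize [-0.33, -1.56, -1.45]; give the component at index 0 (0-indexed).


Exponentials: e^-0.33=0.7189, e^-1.56=0.2101, e^-1.45=0.2346
Sum = 1.1636
Softmax = [0.6178, 0.1806, 0.2016]
p[0] = 0.7189/1.1636 = 0.6178

0.6178


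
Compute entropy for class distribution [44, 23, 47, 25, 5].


Probabilities: [44/144, 23/144, 47/144, 25/144, 5/144] ≈ [0.3056, 0.1597, 0.3264, 0.1736, 0.0347]
H = -((44/144)·log₂(44/144) + (23/144)·log₂(23/144) + (47/144)·log₂(47/144) + (25/144)·log₂(25/144) + (5/144)·log₂(5/144))
  = 2.0794 bits

2.0794 bits


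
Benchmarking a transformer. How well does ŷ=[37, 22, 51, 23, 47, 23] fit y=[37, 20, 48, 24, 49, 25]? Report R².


ȳ = 33.8333
SS_res = Σ(y-ŷ)² = 22
SS_tot = Σ(y-ȳ)² = 806.83
R² = 1 - SS_res/SS_tot = 1 - 0.0273 = 0.9727

0.9727


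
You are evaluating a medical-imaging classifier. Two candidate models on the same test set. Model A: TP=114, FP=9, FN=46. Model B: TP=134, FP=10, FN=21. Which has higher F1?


Model A: P=114/123=0.9268, R=114/160=0.7125, F1=2PR/(P+R)=2TP/(2TP+FP+FN)=228/283=0.8057
Model B: P=134/144=0.9306, R=134/155=0.8645, F1=2PR/(P+R)=2TP/(2TP+FP+FN)=268/299=0.8963
0.8057 < 0.8963 → Model B

Model B


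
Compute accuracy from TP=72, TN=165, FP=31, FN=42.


Accuracy = (TP+TN)/(TP+TN+FP+FN)
= (72+165)/(310)
= 237/310 = 76.45%

76.45%


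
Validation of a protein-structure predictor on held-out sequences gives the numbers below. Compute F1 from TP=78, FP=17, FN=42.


Precision = 78/95 = 0.8211
Recall = 78/120 = 0.65
F1 = 2·P·R/(P+R) = 2·TP/(2·TP+FP+FN) = 156/(156+17+42) = 156/215 = 0.7256

0.7256


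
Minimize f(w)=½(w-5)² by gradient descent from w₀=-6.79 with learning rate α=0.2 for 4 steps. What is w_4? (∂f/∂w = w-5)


step 1: grad = -6.79-5 = -11.79; w = -6.79 - 0.2·(-11.79) = -4.432
step 2: grad = -4.432-5 = -9.432; w = -4.432 - 0.2·(-9.432) = -2.5456
step 3: grad = -2.5456-5 = -7.5456; w = -2.5456 - 0.2·(-7.5456) = -1.03648
step 4: grad = -1.03648-5 = -6.03648; w = -1.03648 - 0.2·(-6.03648) = 0.170816

0.170816


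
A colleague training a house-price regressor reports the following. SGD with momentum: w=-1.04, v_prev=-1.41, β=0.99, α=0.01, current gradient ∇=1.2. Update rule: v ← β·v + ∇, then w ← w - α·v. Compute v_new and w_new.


v_new = 0.99·-1.41 + 1.2 = -1.3959 + 1.2 = -0.1959
w_new = -1.04 - 0.01·-0.1959 = -1.04 + 0.001959 = -1.038041

v_new=-0.1959, w_new=-1.038041


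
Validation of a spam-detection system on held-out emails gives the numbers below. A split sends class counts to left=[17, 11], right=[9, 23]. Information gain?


Parent = [26, 34], H_parent = 0.9871
H_left = 0.9666 (n=28), H_right = 0.8571 (n=32)
H_children = (28/60)·0.9666 + (32/60)·0.8571 = 0.9082
IG = 0.9871 - 0.9082 = 0.0789

0.0789


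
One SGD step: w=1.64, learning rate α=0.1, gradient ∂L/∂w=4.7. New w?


w_new = w - α·∇
= 1.64 - 0.1·4.7
= 1.64 - 0.47
= 1.17

1.17


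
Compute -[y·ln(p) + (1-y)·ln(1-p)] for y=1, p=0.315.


BCE = -[y·ln(p) + (1-y)·ln(1-p)]
= -1·ln(0.315) - 0
= -ln(0.315) = 1.1552

1.1552


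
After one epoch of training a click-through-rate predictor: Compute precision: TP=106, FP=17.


Precision = TP/(TP+FP)
= 106/(106+17)
= 106/123 = 86.18%

86.18%


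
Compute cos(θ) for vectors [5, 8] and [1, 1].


A·B = 5·1 + 8·1 = 13
‖A‖ = √89 = 9.434, ‖B‖ = √2 = 1.4142
cos = 13/(√89·√2) = 13/√178 = 0.9744

0.9744


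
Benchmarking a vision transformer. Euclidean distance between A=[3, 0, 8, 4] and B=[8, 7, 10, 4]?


d = √((3-8)² + (0-7)² + (8-10)² + (4-4)²)
  = √(25 + 49 + 4 + 0)
  = √78 = 8.8318

8.8318


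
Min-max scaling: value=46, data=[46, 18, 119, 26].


min=18, max=119
(46-18)/(119-18) = 28/101 = 0.2772

0.2772


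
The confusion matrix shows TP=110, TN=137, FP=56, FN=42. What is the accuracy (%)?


Accuracy = (TP+TN)/(TP+TN+FP+FN)
= (110+137)/(345)
= 247/345 = 71.59%

71.59%


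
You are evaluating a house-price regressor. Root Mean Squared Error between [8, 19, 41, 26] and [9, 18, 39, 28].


MSE = 10/4 = 2.5
RMSE = √(10/4) = 1.5811

1.5811


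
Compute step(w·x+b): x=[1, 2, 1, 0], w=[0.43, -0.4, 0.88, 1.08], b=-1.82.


z = (1)·(0.43) + (2)·(-0.4) + (1)·(0.88) + (0)·(1.08) - 1.82
  = -1.31
step(z) = 0 (z<0)

0


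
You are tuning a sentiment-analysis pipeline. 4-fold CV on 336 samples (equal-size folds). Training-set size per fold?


Fold size = 336/4 = 84
Training per fold = 336 - 84 = 252

252


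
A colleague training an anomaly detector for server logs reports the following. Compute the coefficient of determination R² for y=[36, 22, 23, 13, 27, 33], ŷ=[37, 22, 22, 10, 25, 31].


ȳ = 25.6667
SS_res = Σ(y-ŷ)² = 19
SS_tot = Σ(y-ȳ)² = 343.33
R² = 1 - SS_res/SS_tot = 1 - 0.0553 = 0.9447

0.9447


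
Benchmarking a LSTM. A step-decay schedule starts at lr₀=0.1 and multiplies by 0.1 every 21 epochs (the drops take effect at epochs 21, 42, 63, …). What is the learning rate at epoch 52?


n_drops = ⌊52/21⌋ = 2
lr = 0.1·0.1^2 = 0.1·0.01 = 0.001

0.001
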